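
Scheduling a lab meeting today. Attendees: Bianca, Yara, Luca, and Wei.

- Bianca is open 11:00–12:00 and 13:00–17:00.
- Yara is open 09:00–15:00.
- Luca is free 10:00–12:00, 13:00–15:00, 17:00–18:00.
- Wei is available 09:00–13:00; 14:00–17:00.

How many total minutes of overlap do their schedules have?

120

Bianca ∩ Yara: 11:00-12:00, 13:00-15:00.
Bianca ∩ Yara ∩ Luca: 11:00-12:00, 13:00-15:00.
Bianca ∩ Yara ∩ Luca ∩ Wei: 11:00-12:00, 14:00-15:00.
Summing the common windows: 60 + 60 = 120 minutes.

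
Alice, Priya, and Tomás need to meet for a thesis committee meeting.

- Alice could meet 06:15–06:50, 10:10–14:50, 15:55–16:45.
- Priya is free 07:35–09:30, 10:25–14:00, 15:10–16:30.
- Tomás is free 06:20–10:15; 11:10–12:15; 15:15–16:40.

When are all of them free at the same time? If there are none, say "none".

Alice ∩ Priya: 10:25-14:00, 15:55-16:30.
Alice ∩ Priya ∩ Tomás: 11:10-12:15, 15:55-16:30.

11:10-12:15, 15:55-16:30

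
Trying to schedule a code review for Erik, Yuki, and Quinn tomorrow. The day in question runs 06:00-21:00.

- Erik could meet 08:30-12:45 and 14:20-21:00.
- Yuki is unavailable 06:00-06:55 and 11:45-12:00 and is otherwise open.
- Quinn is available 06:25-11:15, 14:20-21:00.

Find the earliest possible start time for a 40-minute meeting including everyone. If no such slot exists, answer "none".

Erik free: 08:30-12:45, 14:20-21:00.
Yuki free: 06:55-11:45, 12:00-21:00 (invert busy blocks within the working day).
Quinn free: 06:25-11:15, 14:20-21:00.
Erik ∩ Yuki: 08:30-11:45, 12:00-12:45, 14:20-21:00.
Erik ∩ Yuki ∩ Quinn: 08:30-11:15, 14:20-21:00.
The first common window of at least 40 minutes is 08:30-11:15, so the earliest start is 08:30.

08:30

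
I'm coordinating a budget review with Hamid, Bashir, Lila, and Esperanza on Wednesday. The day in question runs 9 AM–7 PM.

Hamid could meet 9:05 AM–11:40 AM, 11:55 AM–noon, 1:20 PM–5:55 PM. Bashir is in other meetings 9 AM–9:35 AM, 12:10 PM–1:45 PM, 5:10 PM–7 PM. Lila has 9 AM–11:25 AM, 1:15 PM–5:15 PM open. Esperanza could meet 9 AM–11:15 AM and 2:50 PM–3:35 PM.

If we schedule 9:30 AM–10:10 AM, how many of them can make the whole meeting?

Hamid free: 09:05-11:40, 11:55-12:00, 13:20-17:55.
Bashir free: 09:35-12:10, 13:45-17:10 (invert busy blocks within the working day).
Lila free: 09:00-11:25, 13:15-17:15.
Esperanza free: 09:00-11:15, 14:50-15:35.
Hamid, Lila, and Esperanza can make the full 09:30-10:10 slot — that's 3.

3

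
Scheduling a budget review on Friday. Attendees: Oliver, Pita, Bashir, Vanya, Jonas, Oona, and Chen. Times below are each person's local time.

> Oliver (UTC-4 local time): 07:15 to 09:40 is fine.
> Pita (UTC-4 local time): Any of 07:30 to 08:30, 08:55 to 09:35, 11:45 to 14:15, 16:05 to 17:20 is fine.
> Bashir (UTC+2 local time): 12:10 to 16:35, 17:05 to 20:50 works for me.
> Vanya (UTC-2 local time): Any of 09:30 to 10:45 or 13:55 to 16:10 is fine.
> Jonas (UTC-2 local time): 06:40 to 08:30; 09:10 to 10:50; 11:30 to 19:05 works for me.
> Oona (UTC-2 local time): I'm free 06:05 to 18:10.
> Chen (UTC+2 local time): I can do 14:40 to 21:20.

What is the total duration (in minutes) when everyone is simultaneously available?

0

Oliver in UTC: 11:15-13:40 (add 4h to convert from UTC-4).
Pita in UTC: 11:30-12:30, 12:55-13:35, 15:45-18:15, 20:05-21:20 (add 4h to convert from UTC-4).
Bashir in UTC: 10:10-14:35, 15:05-18:50 (subtract 2h to convert from UTC+2).
Vanya in UTC: 11:30-12:45, 15:55-18:10 (add 2h to convert from UTC-2).
Jonas in UTC: 08:40-10:30, 11:10-12:50, 13:30-21:05 (add 2h to convert from UTC-2).
Oona in UTC: 08:05-20:10 (add 2h to convert from UTC-2).
Chen in UTC: 12:40-19:20 (subtract 2h to convert from UTC+2).
Oliver ∩ Pita: 11:30-12:30, 12:55-13:35.
Oliver ∩ Pita ∩ Bashir: 11:30-12:30, 12:55-13:35.
Oliver ∩ Pita ∩ Bashir ∩ Vanya: 11:30-12:30.
Oliver ∩ Pita ∩ Bashir ∩ Vanya ∩ Jonas: 11:30-12:30.
Oliver ∩ Pita ∩ Bashir ∩ Vanya ∩ Jonas ∩ Oona: 11:30-12:30.
Oliver ∩ Pita ∩ Bashir ∩ Vanya ∩ Jonas ∩ Oona ∩ Chen: ∅.
There is no time when everyone is free.
There is no common window, so the total is 0 minutes.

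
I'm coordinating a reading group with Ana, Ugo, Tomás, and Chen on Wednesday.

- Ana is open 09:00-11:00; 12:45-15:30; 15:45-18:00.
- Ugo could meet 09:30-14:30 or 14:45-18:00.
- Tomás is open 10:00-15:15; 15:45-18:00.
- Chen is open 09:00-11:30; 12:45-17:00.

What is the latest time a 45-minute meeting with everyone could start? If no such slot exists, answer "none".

Ana ∩ Ugo: 09:30-11:00, 12:45-14:30, 14:45-15:30, 15:45-18:00.
Ana ∩ Ugo ∩ Tomás: 10:00-11:00, 12:45-14:30, 14:45-15:15, 15:45-18:00.
Ana ∩ Ugo ∩ Tomás ∩ Chen: 10:00-11:00, 12:45-14:30, 14:45-15:15, 15:45-17:00.
The last common window of at least 45 minutes is 15:45-17:00; a 45-minute meeting can start as late as 16:15 and still end by 17:00.

16:15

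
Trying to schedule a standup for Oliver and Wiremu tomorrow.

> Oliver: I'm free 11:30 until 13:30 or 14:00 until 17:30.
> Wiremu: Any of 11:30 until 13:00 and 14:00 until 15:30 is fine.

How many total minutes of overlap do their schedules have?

Oliver ∩ Wiremu: 11:30-13:00, 14:00-15:30.
Those are the intersection windows.
Summing the common windows: 90 + 90 = 180 minutes.

180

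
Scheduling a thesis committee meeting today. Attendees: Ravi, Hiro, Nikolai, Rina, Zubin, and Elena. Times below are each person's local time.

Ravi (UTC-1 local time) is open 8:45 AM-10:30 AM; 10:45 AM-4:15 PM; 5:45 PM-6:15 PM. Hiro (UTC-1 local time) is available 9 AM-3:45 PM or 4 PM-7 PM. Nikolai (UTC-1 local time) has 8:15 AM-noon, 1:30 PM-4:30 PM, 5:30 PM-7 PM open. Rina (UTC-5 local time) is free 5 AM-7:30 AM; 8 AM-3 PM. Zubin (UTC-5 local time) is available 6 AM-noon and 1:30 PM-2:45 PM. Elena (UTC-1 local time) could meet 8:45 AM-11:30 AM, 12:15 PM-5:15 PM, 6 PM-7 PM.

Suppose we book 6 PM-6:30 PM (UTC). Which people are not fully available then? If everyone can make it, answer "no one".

Ravi in UTC: 09:45-11:30, 11:45-17:15, 18:45-19:15 (add 1h to convert from UTC-1).
Hiro in UTC: 10:00-16:45, 17:00-20:00 (add 1h to convert from UTC-1).
Nikolai in UTC: 09:15-13:00, 14:30-17:30, 18:30-20:00 (add 1h to convert from UTC-1).
Rina in UTC: 10:00-12:30, 13:00-20:00 (add 5h to convert from UTC-5).
Zubin in UTC: 11:00-17:00, 18:30-19:45 (add 5h to convert from UTC-5).
Elena in UTC: 09:45-12:30, 13:15-18:15, 19:00-20:00 (add 1h to convert from UTC-1).
Ravi: not fully free for 18:00-18:30. Hiro: free for 18:00-18:30. Nikolai: not fully free for 18:00-18:30. Rina: free for 18:00-18:30. Zubin: not fully free for 18:00-18:30. Elena: not fully free for 18:00-18:30.

Elena, Nikolai, Ravi, Zubin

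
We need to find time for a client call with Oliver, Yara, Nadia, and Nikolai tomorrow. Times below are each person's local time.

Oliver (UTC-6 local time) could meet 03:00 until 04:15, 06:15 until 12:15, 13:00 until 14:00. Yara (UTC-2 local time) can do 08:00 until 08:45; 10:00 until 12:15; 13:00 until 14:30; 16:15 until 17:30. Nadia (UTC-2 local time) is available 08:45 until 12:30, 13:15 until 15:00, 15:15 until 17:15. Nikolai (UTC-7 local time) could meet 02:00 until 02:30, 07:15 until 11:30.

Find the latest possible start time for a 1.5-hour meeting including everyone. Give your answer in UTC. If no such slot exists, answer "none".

Oliver in UTC: 09:00-10:15, 12:15-18:15, 19:00-20:00 (add 6h to convert from UTC-6).
Yara in UTC: 10:00-10:45, 12:00-14:15, 15:00-16:30, 18:15-19:30 (add 2h to convert from UTC-2).
Nadia in UTC: 10:45-14:30, 15:15-17:00, 17:15-19:15 (add 2h to convert from UTC-2).
Nikolai in UTC: 09:00-09:30, 14:15-18:30 (add 7h to convert from UTC-7).
Oliver ∩ Yara: 10:00-10:15, 12:15-14:15, 15:00-16:30, 19:00-19:30.
Oliver ∩ Yara ∩ Nadia: 12:15-14:15, 15:15-16:30, 19:00-19:15.
Oliver ∩ Yara ∩ Nadia ∩ Nikolai: 15:15-16:30.
No common window is at least 90 minutes long.

none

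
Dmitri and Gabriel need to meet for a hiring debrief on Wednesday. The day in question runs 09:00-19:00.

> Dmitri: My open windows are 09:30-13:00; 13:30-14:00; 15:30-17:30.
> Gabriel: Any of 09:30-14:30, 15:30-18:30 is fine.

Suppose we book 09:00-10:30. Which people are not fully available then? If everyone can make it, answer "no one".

Dmitri, Gabriel

Dmitri: not fully free for 09:00-10:30. Gabriel: not fully free for 09:00-10:30.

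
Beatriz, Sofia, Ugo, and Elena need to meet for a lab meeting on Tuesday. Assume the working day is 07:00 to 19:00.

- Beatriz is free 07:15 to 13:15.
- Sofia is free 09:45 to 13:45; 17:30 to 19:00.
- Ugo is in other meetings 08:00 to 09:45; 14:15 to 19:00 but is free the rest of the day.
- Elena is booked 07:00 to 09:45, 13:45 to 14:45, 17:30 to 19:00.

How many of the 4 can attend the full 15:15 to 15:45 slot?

Beatriz free: 07:15-13:15.
Sofia free: 09:45-13:45, 17:30-19:00.
Ugo free: 07:00-08:00, 09:45-14:15 (invert busy blocks within the working day).
Elena free: 09:45-13:45, 14:45-17:30 (invert busy blocks within the working day).
Elena can make the full 15:15-15:45 slot — that's 1.

1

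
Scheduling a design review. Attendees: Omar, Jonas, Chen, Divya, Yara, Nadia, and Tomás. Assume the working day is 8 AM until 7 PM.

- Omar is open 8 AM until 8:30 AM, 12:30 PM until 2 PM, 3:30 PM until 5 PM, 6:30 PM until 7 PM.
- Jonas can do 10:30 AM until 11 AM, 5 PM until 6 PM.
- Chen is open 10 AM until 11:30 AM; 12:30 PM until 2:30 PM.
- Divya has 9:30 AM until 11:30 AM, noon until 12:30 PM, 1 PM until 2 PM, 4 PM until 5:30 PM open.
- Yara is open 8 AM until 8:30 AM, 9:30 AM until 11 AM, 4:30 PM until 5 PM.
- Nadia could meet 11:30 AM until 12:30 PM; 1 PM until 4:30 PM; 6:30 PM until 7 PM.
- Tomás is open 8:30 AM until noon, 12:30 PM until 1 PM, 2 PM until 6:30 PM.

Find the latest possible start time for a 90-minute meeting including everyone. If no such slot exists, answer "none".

Omar ∩ Jonas: ∅.
Omar ∩ Jonas ∩ Chen: ∅.
Omar ∩ Jonas ∩ Chen ∩ Divya: ∅.
Omar ∩ Jonas ∩ Chen ∩ Divya ∩ Yara: ∅.
Omar ∩ Jonas ∩ Chen ∩ Divya ∩ Yara ∩ Nadia: ∅.
Omar ∩ Jonas ∩ Chen ∩ Divya ∩ Yara ∩ Nadia ∩ Tomás: ∅.
There is no time when everyone is free.
No common window is at least 90 minutes long.

none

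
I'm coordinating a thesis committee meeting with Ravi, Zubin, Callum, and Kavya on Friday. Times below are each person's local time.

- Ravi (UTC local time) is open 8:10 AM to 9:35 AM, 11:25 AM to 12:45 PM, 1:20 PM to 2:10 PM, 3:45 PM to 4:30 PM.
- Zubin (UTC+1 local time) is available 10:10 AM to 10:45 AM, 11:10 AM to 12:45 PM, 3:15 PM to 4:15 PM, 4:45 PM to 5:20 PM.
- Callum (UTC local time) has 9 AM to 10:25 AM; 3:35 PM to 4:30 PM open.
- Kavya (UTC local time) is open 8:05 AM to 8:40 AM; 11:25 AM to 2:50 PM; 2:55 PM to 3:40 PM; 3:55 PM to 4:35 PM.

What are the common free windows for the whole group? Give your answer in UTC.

Ravi in UTC: 08:10-09:35, 11:25-12:45, 13:20-14:10, 15:45-16:30.
Zubin in UTC: 09:10-09:45, 10:10-11:45, 14:15-15:15, 15:45-16:20 (subtract 1h to convert from UTC+1).
Callum in UTC: 09:00-10:25, 15:35-16:30.
Kavya in UTC: 08:05-08:40, 11:25-14:50, 14:55-15:40, 15:55-16:35.
Ravi ∩ Zubin: 09:10-09:35, 11:25-11:45, 15:45-16:20.
Ravi ∩ Zubin ∩ Callum: 09:10-09:35, 15:45-16:20.
Ravi ∩ Zubin ∩ Callum ∩ Kavya: 15:55-16:20.
So the common availability across everyone is 15:55-16:20.

15:55-16:20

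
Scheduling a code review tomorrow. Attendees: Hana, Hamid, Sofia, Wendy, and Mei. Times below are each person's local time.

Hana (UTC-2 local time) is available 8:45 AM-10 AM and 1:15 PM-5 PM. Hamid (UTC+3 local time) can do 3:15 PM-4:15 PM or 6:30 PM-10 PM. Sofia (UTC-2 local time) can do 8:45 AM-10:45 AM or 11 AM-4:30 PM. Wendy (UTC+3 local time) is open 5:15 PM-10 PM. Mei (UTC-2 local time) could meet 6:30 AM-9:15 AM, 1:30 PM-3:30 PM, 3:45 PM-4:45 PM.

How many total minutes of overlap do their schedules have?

Hana in UTC: 10:45-12:00, 15:15-19:00 (add 2h to convert from UTC-2).
Hamid in UTC: 12:15-13:15, 15:30-19:00 (subtract 3h to convert from UTC+3).
Sofia in UTC: 10:45-12:45, 13:00-18:30 (add 2h to convert from UTC-2).
Wendy in UTC: 14:15-19:00 (subtract 3h to convert from UTC+3).
Mei in UTC: 08:30-11:15, 15:30-17:30, 17:45-18:45 (add 2h to convert from UTC-2).
Hana ∩ Hamid: 15:30-19:00.
Hana ∩ Hamid ∩ Sofia: 15:30-18:30.
Hana ∩ Hamid ∩ Sofia ∩ Wendy: 15:30-18:30.
Hana ∩ Hamid ∩ Sofia ∩ Wendy ∩ Mei: 15:30-17:30, 17:45-18:30.
Summing the common windows: 120 + 45 = 165 minutes.

165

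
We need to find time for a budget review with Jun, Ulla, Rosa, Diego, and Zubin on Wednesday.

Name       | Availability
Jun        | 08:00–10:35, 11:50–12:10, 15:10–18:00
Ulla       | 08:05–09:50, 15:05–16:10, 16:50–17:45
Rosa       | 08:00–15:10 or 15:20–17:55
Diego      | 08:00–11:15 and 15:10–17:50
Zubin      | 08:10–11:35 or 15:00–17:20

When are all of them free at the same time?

Jun ∩ Ulla: 08:05-09:50, 15:10-16:10, 16:50-17:45.
Jun ∩ Ulla ∩ Rosa: 08:05-09:50, 15:20-16:10, 16:50-17:45.
Jun ∩ Ulla ∩ Rosa ∩ Diego: 08:05-09:50, 15:20-16:10, 16:50-17:45.
Jun ∩ Ulla ∩ Rosa ∩ Diego ∩ Zubin: 08:10-09:50, 15:20-16:10, 16:50-17:20.
Those are the intersection windows.

08:10-09:50, 15:20-16:10, 16:50-17:20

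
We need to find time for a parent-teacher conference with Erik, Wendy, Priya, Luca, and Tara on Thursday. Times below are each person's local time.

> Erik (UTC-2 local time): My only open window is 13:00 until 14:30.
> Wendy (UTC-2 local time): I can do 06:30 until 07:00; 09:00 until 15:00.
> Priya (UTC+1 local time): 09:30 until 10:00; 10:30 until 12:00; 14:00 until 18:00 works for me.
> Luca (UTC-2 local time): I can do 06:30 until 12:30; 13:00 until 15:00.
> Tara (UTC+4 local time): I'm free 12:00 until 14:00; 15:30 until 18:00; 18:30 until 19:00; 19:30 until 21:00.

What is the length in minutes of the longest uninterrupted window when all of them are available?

60

Erik in UTC: 15:00-16:30 (add 2h to convert from UTC-2).
Wendy in UTC: 08:30-09:00, 11:00-17:00 (add 2h to convert from UTC-2).
Priya in UTC: 08:30-09:00, 09:30-11:00, 13:00-17:00 (subtract 1h to convert from UTC+1).
Luca in UTC: 08:30-14:30, 15:00-17:00 (add 2h to convert from UTC-2).
Tara in UTC: 08:00-10:00, 11:30-14:00, 14:30-15:00, 15:30-17:00 (subtract 4h to convert from UTC+4).
Erik ∩ Wendy: 15:00-16:30.
Erik ∩ Wendy ∩ Priya: 15:00-16:30.
Erik ∩ Wendy ∩ Priya ∩ Luca: 15:00-16:30.
Erik ∩ Wendy ∩ Priya ∩ Luca ∩ Tara: 15:30-16:30.
The longest is 15:30-16:30 at 60 minutes.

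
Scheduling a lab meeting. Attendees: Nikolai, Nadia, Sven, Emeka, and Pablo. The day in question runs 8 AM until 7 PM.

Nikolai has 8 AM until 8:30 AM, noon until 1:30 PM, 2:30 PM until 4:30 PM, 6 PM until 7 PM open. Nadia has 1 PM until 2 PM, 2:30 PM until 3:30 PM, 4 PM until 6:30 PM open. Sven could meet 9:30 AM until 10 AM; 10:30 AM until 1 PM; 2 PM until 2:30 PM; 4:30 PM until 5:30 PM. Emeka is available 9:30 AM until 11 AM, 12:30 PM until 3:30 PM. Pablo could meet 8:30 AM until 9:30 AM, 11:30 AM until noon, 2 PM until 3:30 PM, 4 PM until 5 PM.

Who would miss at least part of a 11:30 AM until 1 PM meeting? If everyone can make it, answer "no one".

Emeka, Nadia, Nikolai, Pablo

Nikolai: not fully free for 11:30-13:00. Nadia: not fully free for 11:30-13:00. Sven: free for 11:30-13:00. Emeka: not fully free for 11:30-13:00. Pablo: not fully free for 11:30-13:00.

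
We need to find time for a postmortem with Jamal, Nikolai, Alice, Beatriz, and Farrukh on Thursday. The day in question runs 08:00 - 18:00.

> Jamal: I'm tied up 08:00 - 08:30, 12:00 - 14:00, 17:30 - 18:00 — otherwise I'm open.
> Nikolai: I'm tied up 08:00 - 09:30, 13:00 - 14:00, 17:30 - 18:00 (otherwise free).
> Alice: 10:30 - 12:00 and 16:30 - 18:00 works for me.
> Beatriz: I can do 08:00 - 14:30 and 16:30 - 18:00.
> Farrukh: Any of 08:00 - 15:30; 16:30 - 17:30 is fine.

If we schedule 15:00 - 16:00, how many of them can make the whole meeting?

2

Jamal free: 08:30-12:00, 14:00-17:30 (invert busy blocks within the working day).
Nikolai free: 09:30-13:00, 14:00-17:30 (invert busy blocks within the working day).
Alice free: 10:30-12:00, 16:30-18:00.
Beatriz free: 08:00-14:30, 16:30-18:00.
Farrukh free: 08:00-15:30, 16:30-17:30.
Jamal and Nikolai can make the full 15:00-16:00 slot — that's 2.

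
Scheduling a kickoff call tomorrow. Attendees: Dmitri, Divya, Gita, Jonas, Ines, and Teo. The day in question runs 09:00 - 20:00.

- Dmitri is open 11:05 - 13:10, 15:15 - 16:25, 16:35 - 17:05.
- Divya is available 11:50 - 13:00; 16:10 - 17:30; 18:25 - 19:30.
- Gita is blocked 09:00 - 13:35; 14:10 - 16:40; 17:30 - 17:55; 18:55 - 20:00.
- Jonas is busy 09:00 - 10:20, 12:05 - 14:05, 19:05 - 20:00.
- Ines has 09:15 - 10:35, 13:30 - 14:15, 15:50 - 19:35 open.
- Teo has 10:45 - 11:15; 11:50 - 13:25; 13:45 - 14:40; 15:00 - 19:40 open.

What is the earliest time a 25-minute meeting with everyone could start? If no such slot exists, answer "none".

16:40

Dmitri free: 11:05-13:10, 15:15-16:25, 16:35-17:05.
Divya free: 11:50-13:00, 16:10-17:30, 18:25-19:30.
Gita free: 13:35-14:10, 16:40-17:30, 17:55-18:55 (invert busy blocks within the working day).
Jonas free: 10:20-12:05, 14:05-19:05 (invert busy blocks within the working day).
Ines free: 09:15-10:35, 13:30-14:15, 15:50-19:35.
Teo free: 10:45-11:15, 11:50-13:25, 13:45-14:40, 15:00-19:40.
Dmitri ∩ Divya: 11:50-13:00, 16:10-16:25, 16:35-17:05.
Dmitri ∩ Divya ∩ Gita: 16:40-17:05.
Dmitri ∩ Divya ∩ Gita ∩ Jonas: 16:40-17:05.
Dmitri ∩ Divya ∩ Gita ∩ Jonas ∩ Ines: 16:40-17:05.
Dmitri ∩ Divya ∩ Gita ∩ Jonas ∩ Ines ∩ Teo: 16:40-17:05.
The first common window of at least 25 minutes is 16:40-17:05, so the earliest start is 16:40.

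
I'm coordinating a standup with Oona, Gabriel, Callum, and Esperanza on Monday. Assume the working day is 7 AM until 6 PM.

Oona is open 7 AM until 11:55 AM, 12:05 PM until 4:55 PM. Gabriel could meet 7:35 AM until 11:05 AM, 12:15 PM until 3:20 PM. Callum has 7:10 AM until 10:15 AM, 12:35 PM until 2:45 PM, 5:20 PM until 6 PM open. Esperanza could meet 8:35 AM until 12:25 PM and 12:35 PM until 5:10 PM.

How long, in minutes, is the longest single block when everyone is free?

130

Oona ∩ Gabriel: 07:35-11:05, 12:15-15:20.
Oona ∩ Gabriel ∩ Callum: 07:35-10:15, 12:35-14:45.
Oona ∩ Gabriel ∩ Callum ∩ Esperanza: 08:35-10:15, 12:35-14:45.
The longest is 12:35-14:45 at 130 minutes.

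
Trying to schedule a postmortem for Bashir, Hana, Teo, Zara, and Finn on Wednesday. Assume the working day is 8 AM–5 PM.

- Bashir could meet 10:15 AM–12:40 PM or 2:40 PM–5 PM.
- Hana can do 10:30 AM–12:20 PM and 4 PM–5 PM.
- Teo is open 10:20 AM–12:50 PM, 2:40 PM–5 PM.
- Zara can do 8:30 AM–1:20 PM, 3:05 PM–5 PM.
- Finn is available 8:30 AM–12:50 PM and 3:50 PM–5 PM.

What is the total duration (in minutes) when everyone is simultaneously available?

Bashir ∩ Hana: 10:30-12:20, 16:00-17:00.
Bashir ∩ Hana ∩ Teo: 10:30-12:20, 16:00-17:00.
Bashir ∩ Hana ∩ Teo ∩ Zara: 10:30-12:20, 16:00-17:00.
Bashir ∩ Hana ∩ Teo ∩ Zara ∩ Finn: 10:30-12:20, 16:00-17:00.
Summing the common windows: 110 + 60 = 170 minutes.

170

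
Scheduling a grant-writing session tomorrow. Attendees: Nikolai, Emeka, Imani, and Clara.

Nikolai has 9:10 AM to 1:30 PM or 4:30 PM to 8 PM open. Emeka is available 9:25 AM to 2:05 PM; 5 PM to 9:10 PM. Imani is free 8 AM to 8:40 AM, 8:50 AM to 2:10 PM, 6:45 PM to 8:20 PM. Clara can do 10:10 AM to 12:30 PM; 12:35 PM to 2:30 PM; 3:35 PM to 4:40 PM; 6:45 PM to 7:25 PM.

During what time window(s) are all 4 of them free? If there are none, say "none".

Nikolai ∩ Emeka: 09:25-13:30, 17:00-20:00.
Nikolai ∩ Emeka ∩ Imani: 09:25-13:30, 18:45-20:00.
Nikolai ∩ Emeka ∩ Imani ∩ Clara: 10:10-12:30, 12:35-13:30, 18:45-19:25.

10:10-12:30, 12:35-13:30, 18:45-19:25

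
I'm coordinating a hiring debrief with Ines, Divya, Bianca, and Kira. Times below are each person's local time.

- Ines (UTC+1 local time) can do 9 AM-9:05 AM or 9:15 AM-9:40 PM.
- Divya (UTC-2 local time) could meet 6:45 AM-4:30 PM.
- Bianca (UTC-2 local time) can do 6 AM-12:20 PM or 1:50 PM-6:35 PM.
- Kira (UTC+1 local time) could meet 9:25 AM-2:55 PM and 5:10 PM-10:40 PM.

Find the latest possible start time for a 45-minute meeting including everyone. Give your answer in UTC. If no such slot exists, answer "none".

17:45

Ines in UTC: 08:00-08:05, 08:15-20:40 (subtract 1h to convert from UTC+1).
Divya in UTC: 08:45-18:30 (add 2h to convert from UTC-2).
Bianca in UTC: 08:00-14:20, 15:50-20:35 (add 2h to convert from UTC-2).
Kira in UTC: 08:25-13:55, 16:10-21:40 (subtract 1h to convert from UTC+1).
Ines ∩ Divya: 08:45-18:30.
Ines ∩ Divya ∩ Bianca: 08:45-14:20, 15:50-18:30.
Ines ∩ Divya ∩ Bianca ∩ Kira: 08:45-13:55, 16:10-18:30.
So the common availability across everyone is 08:45-13:55, 16:10-18:30.
The last common window of at least 45 minutes is 16:10-18:30; a 45-minute meeting can start as late as 17:45 and still end by 18:30.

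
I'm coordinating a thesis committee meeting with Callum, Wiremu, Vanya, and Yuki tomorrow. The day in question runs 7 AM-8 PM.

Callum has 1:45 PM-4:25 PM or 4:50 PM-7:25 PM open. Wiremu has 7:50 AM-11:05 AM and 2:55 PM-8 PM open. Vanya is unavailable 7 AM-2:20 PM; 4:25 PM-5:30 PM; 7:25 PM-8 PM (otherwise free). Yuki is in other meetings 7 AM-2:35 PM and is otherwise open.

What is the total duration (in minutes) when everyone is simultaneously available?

Callum free: 13:45-16:25, 16:50-19:25.
Wiremu free: 07:50-11:05, 14:55-20:00.
Vanya free: 14:20-16:25, 17:30-19:25 (invert busy blocks within the working day).
Yuki free: 14:35-20:00 (invert busy blocks within the working day).
Callum ∩ Wiremu: 14:55-16:25, 16:50-19:25.
Callum ∩ Wiremu ∩ Vanya: 14:55-16:25, 17:30-19:25.
Callum ∩ Wiremu ∩ Vanya ∩ Yuki: 14:55-16:25, 17:30-19:25.
Summing the common windows: 90 + 115 = 205 minutes.

205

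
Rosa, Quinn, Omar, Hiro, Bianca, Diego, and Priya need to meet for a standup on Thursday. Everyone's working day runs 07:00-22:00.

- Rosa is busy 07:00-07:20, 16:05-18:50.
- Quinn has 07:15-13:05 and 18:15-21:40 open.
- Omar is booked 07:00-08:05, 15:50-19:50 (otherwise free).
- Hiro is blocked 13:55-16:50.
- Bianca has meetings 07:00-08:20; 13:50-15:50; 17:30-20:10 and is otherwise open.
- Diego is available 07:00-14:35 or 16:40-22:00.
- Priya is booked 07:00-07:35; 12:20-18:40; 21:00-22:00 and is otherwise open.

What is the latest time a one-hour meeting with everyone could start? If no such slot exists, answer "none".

Rosa free: 07:20-16:05, 18:50-22:00 (invert busy blocks within the working day).
Quinn free: 07:15-13:05, 18:15-21:40.
Omar free: 08:05-15:50, 19:50-22:00 (invert busy blocks within the working day).
Hiro free: 07:00-13:55, 16:50-22:00 (invert busy blocks within the working day).
Bianca free: 08:20-13:50, 15:50-17:30, 20:10-22:00 (invert busy blocks within the working day).
Diego free: 07:00-14:35, 16:40-22:00.
Priya free: 07:35-12:20, 18:40-21:00 (invert busy blocks within the working day).
Rosa ∩ Quinn: 07:20-13:05, 18:50-21:40.
Rosa ∩ Quinn ∩ Omar: 08:05-13:05, 19:50-21:40.
Rosa ∩ Quinn ∩ Omar ∩ Hiro: 08:05-13:05, 19:50-21:40.
Rosa ∩ Quinn ∩ Omar ∩ Hiro ∩ Bianca: 08:20-13:05, 20:10-21:40.
Rosa ∩ Quinn ∩ Omar ∩ Hiro ∩ Bianca ∩ Diego: 08:20-13:05, 20:10-21:40.
Rosa ∩ Quinn ∩ Omar ∩ Hiro ∩ Bianca ∩ Diego ∩ Priya: 08:20-12:20, 20:10-21:00.
Those are the intersection windows.
The last common window of at least 60 minutes is 08:20-12:20; a 60-minute meeting can start as late as 11:20 and still end by 12:20.

11:20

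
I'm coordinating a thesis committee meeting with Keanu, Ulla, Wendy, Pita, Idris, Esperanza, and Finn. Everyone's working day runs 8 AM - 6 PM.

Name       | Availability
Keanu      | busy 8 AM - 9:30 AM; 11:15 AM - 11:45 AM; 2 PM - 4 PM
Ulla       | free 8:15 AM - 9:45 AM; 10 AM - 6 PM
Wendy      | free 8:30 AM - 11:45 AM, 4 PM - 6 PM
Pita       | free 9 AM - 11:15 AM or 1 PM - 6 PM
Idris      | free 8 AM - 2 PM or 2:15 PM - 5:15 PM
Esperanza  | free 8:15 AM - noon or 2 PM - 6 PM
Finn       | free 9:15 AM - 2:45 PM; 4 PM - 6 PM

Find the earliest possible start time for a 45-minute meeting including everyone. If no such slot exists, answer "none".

10:00

Keanu free: 09:30-11:15, 11:45-14:00, 16:00-18:00 (invert busy blocks within the working day).
Ulla free: 08:15-09:45, 10:00-18:00.
Wendy free: 08:30-11:45, 16:00-18:00.
Pita free: 09:00-11:15, 13:00-18:00.
Idris free: 08:00-14:00, 14:15-17:15.
Esperanza free: 08:15-12:00, 14:00-18:00.
Finn free: 09:15-14:45, 16:00-18:00.
Keanu ∩ Ulla: 09:30-09:45, 10:00-11:15, 11:45-14:00, 16:00-18:00.
Keanu ∩ Ulla ∩ Wendy: 09:30-09:45, 10:00-11:15, 16:00-18:00.
Keanu ∩ Ulla ∩ Wendy ∩ Pita: 09:30-09:45, 10:00-11:15, 16:00-18:00.
Keanu ∩ Ulla ∩ Wendy ∩ Pita ∩ Idris: 09:30-09:45, 10:00-11:15, 16:00-17:15.
Keanu ∩ Ulla ∩ Wendy ∩ Pita ∩ Idris ∩ Esperanza: 09:30-09:45, 10:00-11:15, 16:00-17:15.
Keanu ∩ Ulla ∩ Wendy ∩ Pita ∩ Idris ∩ Esperanza ∩ Finn: 09:30-09:45, 10:00-11:15, 16:00-17:15.
The first common window of at least 45 minutes is 10:00-11:15, so the earliest start is 10:00.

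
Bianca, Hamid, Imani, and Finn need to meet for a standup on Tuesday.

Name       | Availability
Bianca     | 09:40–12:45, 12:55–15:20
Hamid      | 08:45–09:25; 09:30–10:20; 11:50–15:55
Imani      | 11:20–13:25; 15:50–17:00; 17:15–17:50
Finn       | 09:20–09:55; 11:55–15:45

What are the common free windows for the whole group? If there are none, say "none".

Bianca ∩ Hamid: 09:40-10:20, 11:50-12:45, 12:55-15:20.
Bianca ∩ Hamid ∩ Imani: 11:50-12:45, 12:55-13:25.
Bianca ∩ Hamid ∩ Imani ∩ Finn: 11:55-12:45, 12:55-13:25.
Those are the intersection windows.

11:55-12:45, 12:55-13:25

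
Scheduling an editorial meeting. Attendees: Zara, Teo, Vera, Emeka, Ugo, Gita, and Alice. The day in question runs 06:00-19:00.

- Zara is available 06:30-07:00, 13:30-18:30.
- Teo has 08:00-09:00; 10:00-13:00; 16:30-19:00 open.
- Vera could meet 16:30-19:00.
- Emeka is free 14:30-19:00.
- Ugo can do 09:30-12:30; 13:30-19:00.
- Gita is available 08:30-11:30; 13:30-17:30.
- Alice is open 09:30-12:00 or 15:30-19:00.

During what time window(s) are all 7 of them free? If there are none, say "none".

Zara ∩ Teo: 16:30-18:30.
Zara ∩ Teo ∩ Vera: 16:30-18:30.
Zara ∩ Teo ∩ Vera ∩ Emeka: 16:30-18:30.
Zara ∩ Teo ∩ Vera ∩ Emeka ∩ Ugo: 16:30-18:30.
Zara ∩ Teo ∩ Vera ∩ Emeka ∩ Ugo ∩ Gita: 16:30-17:30.
Zara ∩ Teo ∩ Vera ∩ Emeka ∩ Ugo ∩ Gita ∩ Alice: 16:30-17:30.

16:30-17:30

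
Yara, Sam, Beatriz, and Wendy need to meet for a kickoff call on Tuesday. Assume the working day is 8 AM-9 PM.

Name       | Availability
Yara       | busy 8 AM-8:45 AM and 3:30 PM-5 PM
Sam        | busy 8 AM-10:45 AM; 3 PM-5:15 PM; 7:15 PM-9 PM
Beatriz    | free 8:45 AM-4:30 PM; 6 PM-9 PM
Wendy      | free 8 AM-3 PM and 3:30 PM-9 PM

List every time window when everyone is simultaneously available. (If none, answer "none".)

Yara free: 08:45-15:30, 17:00-21:00 (invert busy blocks within the working day).
Sam free: 10:45-15:00, 17:15-19:15 (invert busy blocks within the working day).
Beatriz free: 08:45-16:30, 18:00-21:00.
Wendy free: 08:00-15:00, 15:30-21:00.
Yara ∩ Sam: 10:45-15:00, 17:15-19:15.
Yara ∩ Sam ∩ Beatriz: 10:45-15:00, 18:00-19:15.
Yara ∩ Sam ∩ Beatriz ∩ Wendy: 10:45-15:00, 18:00-19:15.

10:45-15:00, 18:00-19:15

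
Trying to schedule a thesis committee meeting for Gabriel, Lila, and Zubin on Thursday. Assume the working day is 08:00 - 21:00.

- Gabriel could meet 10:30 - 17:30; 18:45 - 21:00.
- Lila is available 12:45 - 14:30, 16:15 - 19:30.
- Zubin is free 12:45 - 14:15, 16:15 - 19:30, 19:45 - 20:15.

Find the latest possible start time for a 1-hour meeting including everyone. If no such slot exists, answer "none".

Gabriel ∩ Lila: 12:45-14:30, 16:15-17:30, 18:45-19:30.
Gabriel ∩ Lila ∩ Zubin: 12:45-14:15, 16:15-17:30, 18:45-19:30.
The last common window of at least 60 minutes is 16:15-17:30; a 60-minute meeting can start as late as 16:30 and still end by 17:30.

16:30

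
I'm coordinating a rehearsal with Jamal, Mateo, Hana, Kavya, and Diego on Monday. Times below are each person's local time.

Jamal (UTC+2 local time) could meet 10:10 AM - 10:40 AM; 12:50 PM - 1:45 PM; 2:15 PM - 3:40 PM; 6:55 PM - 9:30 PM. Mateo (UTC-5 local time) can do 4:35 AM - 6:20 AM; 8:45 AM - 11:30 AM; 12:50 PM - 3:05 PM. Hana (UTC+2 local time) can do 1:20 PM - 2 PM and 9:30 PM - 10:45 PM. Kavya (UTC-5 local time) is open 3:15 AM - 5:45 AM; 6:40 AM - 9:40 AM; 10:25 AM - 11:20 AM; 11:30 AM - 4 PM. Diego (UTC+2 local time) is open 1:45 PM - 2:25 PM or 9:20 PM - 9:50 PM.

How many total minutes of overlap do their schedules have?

0

Jamal in UTC: 08:10-08:40, 10:50-11:45, 12:15-13:40, 16:55-19:30 (subtract 2h to convert from UTC+2).
Mateo in UTC: 09:35-11:20, 13:45-16:30, 17:50-20:05 (add 5h to convert from UTC-5).
Hana in UTC: 11:20-12:00, 19:30-20:45 (subtract 2h to convert from UTC+2).
Kavya in UTC: 08:15-10:45, 11:40-14:40, 15:25-16:20, 16:30-21:00 (add 5h to convert from UTC-5).
Diego in UTC: 11:45-12:25, 19:20-19:50 (subtract 2h to convert from UTC+2).
Jamal ∩ Mateo: 10:50-11:20, 17:50-19:30.
Jamal ∩ Mateo ∩ Hana: ∅.
Jamal ∩ Mateo ∩ Hana ∩ Kavya: ∅.
Jamal ∩ Mateo ∩ Hana ∩ Kavya ∩ Diego: ∅.
There is no time when everyone is free.
There is no common window, so the total is 0 minutes.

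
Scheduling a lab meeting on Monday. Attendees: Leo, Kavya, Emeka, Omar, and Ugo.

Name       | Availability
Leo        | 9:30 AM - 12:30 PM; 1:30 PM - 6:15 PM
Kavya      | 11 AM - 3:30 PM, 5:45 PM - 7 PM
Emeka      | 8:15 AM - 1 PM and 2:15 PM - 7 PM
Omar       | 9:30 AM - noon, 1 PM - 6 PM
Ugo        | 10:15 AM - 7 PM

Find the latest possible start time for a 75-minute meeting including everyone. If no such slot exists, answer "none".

Leo ∩ Kavya: 11:00-12:30, 13:30-15:30, 17:45-18:15.
Leo ∩ Kavya ∩ Emeka: 11:00-12:30, 14:15-15:30, 17:45-18:15.
Leo ∩ Kavya ∩ Emeka ∩ Omar: 11:00-12:00, 14:15-15:30, 17:45-18:00.
Leo ∩ Kavya ∩ Emeka ∩ Omar ∩ Ugo: 11:00-12:00, 14:15-15:30, 17:45-18:00.
The last common window of at least 75 minutes is 14:15-15:30; a 75-minute meeting can start as late as 14:15 and still end by 15:30.

14:15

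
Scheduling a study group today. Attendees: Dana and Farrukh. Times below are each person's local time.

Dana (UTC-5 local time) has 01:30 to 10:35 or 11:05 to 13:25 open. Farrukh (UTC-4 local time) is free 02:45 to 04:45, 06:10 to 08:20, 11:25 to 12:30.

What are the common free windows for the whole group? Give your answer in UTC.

06:45-08:45, 10:10-12:20, 15:25-15:35, 16:05-16:30

Dana in UTC: 06:30-15:35, 16:05-18:25 (add 5h to convert from UTC-5).
Farrukh in UTC: 06:45-08:45, 10:10-12:20, 15:25-16:30 (add 4h to convert from UTC-4).
Dana ∩ Farrukh: 06:45-08:45, 10:10-12:20, 15:25-15:35, 16:05-16:30.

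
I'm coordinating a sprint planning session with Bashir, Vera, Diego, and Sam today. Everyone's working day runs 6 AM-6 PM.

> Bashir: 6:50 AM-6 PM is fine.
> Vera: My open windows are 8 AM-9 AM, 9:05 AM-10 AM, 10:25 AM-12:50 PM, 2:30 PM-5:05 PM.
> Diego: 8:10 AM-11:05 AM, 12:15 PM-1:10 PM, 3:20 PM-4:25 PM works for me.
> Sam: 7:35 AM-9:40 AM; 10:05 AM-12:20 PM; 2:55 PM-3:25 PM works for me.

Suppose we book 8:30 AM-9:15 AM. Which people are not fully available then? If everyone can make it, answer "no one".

Bashir: free for 08:30-09:15. Vera: not fully free for 08:30-09:15. Diego: free for 08:30-09:15. Sam: free for 08:30-09:15.

Vera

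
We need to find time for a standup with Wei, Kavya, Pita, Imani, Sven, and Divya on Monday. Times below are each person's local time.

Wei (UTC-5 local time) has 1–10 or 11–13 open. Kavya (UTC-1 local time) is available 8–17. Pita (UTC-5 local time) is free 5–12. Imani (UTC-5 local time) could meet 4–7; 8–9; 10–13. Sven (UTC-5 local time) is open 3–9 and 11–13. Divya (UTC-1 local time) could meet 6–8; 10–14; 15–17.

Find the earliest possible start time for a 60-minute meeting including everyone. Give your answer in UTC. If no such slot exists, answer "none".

Wei in UTC: 06:00-15:00, 16:00-18:00 (add 5h to convert from UTC-5).
Kavya in UTC: 09:00-18:00 (add 1h to convert from UTC-1).
Pita in UTC: 10:00-17:00 (add 5h to convert from UTC-5).
Imani in UTC: 09:00-12:00, 13:00-14:00, 15:00-18:00 (add 5h to convert from UTC-5).
Sven in UTC: 08:00-14:00, 16:00-18:00 (add 5h to convert from UTC-5).
Divya in UTC: 07:00-09:00, 11:00-15:00, 16:00-18:00 (add 1h to convert from UTC-1).
Wei ∩ Kavya: 09:00-15:00, 16:00-18:00.
Wei ∩ Kavya ∩ Pita: 10:00-15:00, 16:00-17:00.
Wei ∩ Kavya ∩ Pita ∩ Imani: 10:00-12:00, 13:00-14:00, 16:00-17:00.
Wei ∩ Kavya ∩ Pita ∩ Imani ∩ Sven: 10:00-12:00, 13:00-14:00, 16:00-17:00.
Wei ∩ Kavya ∩ Pita ∩ Imani ∩ Sven ∩ Divya: 11:00-12:00, 13:00-14:00, 16:00-17:00.
So the common availability across everyone is 11:00-12:00, 13:00-14:00, 16:00-17:00.
The first common window of at least 60 minutes is 11:00-12:00, so the earliest start is 11:00.

11:00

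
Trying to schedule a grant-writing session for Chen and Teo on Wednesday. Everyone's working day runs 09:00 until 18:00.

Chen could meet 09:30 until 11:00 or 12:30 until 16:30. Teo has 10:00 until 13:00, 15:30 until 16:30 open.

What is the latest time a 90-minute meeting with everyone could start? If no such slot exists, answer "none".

none

Chen ∩ Teo: 10:00-11:00, 12:30-13:00, 15:30-16:30.
Those are the intersection windows.
No common window is at least 90 minutes long.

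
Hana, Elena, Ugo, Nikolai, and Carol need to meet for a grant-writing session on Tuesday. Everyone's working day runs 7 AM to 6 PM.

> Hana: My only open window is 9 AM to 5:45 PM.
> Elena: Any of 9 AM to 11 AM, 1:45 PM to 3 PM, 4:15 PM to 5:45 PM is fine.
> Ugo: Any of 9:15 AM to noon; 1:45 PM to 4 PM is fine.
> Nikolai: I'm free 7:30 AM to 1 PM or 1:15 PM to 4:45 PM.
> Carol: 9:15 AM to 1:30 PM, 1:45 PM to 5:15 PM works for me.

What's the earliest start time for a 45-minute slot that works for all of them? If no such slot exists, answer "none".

Hana ∩ Elena: 09:00-11:00, 13:45-15:00, 16:15-17:45.
Hana ∩ Elena ∩ Ugo: 09:15-11:00, 13:45-15:00.
Hana ∩ Elena ∩ Ugo ∩ Nikolai: 09:15-11:00, 13:45-15:00.
Hana ∩ Elena ∩ Ugo ∩ Nikolai ∩ Carol: 09:15-11:00, 13:45-15:00.
So the common availability across everyone is 09:15-11:00, 13:45-15:00.
The first common window of at least 45 minutes is 09:15-11:00, so the earliest start is 09:15.

09:15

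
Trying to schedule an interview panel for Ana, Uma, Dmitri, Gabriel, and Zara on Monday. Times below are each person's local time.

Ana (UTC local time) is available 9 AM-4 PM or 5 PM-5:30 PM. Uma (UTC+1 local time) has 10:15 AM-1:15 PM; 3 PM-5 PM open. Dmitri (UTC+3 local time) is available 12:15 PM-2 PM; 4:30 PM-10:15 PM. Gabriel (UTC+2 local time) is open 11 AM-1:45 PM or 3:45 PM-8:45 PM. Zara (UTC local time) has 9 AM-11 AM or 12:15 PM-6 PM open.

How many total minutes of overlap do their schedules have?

Ana in UTC: 09:00-16:00, 17:00-17:30.
Uma in UTC: 09:15-12:15, 14:00-16:00 (subtract 1h to convert from UTC+1).
Dmitri in UTC: 09:15-11:00, 13:30-19:15 (subtract 3h to convert from UTC+3).
Gabriel in UTC: 09:00-11:45, 13:45-18:45 (subtract 2h to convert from UTC+2).
Zara in UTC: 09:00-11:00, 12:15-18:00.
Ana ∩ Uma: 09:15-12:15, 14:00-16:00.
Ana ∩ Uma ∩ Dmitri: 09:15-11:00, 14:00-16:00.
Ana ∩ Uma ∩ Dmitri ∩ Gabriel: 09:15-11:00, 14:00-16:00.
Ana ∩ Uma ∩ Dmitri ∩ Gabriel ∩ Zara: 09:15-11:00, 14:00-16:00.
Summing the common windows: 105 + 120 = 225 minutes.

225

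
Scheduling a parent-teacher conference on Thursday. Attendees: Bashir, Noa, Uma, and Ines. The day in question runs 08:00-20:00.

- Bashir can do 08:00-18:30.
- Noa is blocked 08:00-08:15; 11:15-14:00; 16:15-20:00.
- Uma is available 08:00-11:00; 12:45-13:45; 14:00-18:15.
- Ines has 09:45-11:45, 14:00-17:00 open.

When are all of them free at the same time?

09:45-11:00, 14:00-16:15

Bashir free: 08:00-18:30.
Noa free: 08:15-11:15, 14:00-16:15 (invert busy blocks within the working day).
Uma free: 08:00-11:00, 12:45-13:45, 14:00-18:15.
Ines free: 09:45-11:45, 14:00-17:00.
Bashir ∩ Noa: 08:15-11:15, 14:00-16:15.
Bashir ∩ Noa ∩ Uma: 08:15-11:00, 14:00-16:15.
Bashir ∩ Noa ∩ Uma ∩ Ines: 09:45-11:00, 14:00-16:15.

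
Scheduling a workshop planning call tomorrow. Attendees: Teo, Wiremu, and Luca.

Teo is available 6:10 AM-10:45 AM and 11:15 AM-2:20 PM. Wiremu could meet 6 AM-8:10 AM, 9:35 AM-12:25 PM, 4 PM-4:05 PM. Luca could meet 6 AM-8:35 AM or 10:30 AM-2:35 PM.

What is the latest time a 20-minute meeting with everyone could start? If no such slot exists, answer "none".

Teo ∩ Wiremu: 06:10-08:10, 09:35-10:45, 11:15-12:25.
Teo ∩ Wiremu ∩ Luca: 06:10-08:10, 10:30-10:45, 11:15-12:25.
The last common window of at least 20 minutes is 11:15-12:25; a 20-minute meeting can start as late as 12:05 and still end by 12:25.

12:05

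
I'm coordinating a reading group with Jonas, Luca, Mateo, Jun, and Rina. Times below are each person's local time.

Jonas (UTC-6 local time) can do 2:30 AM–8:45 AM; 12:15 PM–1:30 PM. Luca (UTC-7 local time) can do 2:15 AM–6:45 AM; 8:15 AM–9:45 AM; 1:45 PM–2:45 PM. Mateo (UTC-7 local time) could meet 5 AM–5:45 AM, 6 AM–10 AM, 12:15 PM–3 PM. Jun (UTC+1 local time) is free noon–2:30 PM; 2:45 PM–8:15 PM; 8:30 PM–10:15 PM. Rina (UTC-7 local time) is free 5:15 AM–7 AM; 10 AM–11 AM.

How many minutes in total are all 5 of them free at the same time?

Jonas in UTC: 08:30-14:45, 18:15-19:30 (add 6h to convert from UTC-6).
Luca in UTC: 09:15-13:45, 15:15-16:45, 20:45-21:45 (add 7h to convert from UTC-7).
Mateo in UTC: 12:00-12:45, 13:00-17:00, 19:15-22:00 (add 7h to convert from UTC-7).
Jun in UTC: 11:00-13:30, 13:45-19:15, 19:30-21:15 (subtract 1h to convert from UTC+1).
Rina in UTC: 12:15-14:00, 17:00-18:00 (add 7h to convert from UTC-7).
Jonas ∩ Luca: 09:15-13:45.
Jonas ∩ Luca ∩ Mateo: 12:00-12:45, 13:00-13:45.
Jonas ∩ Luca ∩ Mateo ∩ Jun: 12:00-12:45, 13:00-13:30.
Jonas ∩ Luca ∩ Mateo ∩ Jun ∩ Rina: 12:15-12:45, 13:00-13:30.
Summing the common windows: 30 + 30 = 60 minutes.

60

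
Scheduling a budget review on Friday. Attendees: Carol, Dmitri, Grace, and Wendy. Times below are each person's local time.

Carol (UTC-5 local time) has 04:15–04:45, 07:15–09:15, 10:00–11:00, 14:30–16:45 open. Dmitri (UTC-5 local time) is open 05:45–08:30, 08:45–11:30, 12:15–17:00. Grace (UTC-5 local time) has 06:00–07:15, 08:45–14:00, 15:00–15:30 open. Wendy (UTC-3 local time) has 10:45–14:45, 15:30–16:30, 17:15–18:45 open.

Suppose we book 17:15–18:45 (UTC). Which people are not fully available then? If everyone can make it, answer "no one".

Carol in UTC: 09:15-09:45, 12:15-14:15, 15:00-16:00, 19:30-21:45 (add 5h to convert from UTC-5).
Dmitri in UTC: 10:45-13:30, 13:45-16:30, 17:15-22:00 (add 5h to convert from UTC-5).
Grace in UTC: 11:00-12:15, 13:45-19:00, 20:00-20:30 (add 5h to convert from UTC-5).
Wendy in UTC: 13:45-17:45, 18:30-19:30, 20:15-21:45 (add 3h to convert from UTC-3).
Carol: not fully free for 17:15-18:45. Dmitri: free for 17:15-18:45. Grace: free for 17:15-18:45. Wendy: not fully free for 17:15-18:45.

Carol, Wendy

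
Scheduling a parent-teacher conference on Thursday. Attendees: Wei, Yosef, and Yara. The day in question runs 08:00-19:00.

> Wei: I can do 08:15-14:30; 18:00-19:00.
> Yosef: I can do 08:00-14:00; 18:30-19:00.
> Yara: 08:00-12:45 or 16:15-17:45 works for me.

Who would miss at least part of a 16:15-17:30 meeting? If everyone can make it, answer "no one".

Wei, Yosef

Wei: not fully free for 16:15-17:30. Yosef: not fully free for 16:15-17:30. Yara: free for 16:15-17:30.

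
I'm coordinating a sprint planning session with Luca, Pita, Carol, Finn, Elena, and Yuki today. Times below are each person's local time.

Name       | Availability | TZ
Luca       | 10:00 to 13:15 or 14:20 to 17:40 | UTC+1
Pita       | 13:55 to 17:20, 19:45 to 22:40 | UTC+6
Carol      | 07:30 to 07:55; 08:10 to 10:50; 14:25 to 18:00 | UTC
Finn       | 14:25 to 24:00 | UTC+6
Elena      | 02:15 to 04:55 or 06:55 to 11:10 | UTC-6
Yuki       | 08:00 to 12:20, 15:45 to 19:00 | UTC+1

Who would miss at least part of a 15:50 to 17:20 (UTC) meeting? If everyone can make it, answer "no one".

Luca in UTC: 09:00-12:15, 13:20-16:40 (subtract 1h to convert from UTC+1).
Pita in UTC: 07:55-11:20, 13:45-16:40 (subtract 6h to convert from UTC+6).
Carol in UTC: 07:30-07:55, 08:10-10:50, 14:25-18:00.
Finn in UTC: 08:25-18:00 (subtract 6h to convert from UTC+6).
Elena in UTC: 08:15-10:55, 12:55-17:10 (add 6h to convert from UTC-6).
Yuki in UTC: 07:00-11:20, 14:45-18:00 (subtract 1h to convert from UTC+1).
Luca: not fully free for 15:50-17:20. Pita: not fully free for 15:50-17:20. Carol: free for 15:50-17:20. Finn: free for 15:50-17:20. Elena: not fully free for 15:50-17:20. Yuki: free for 15:50-17:20.

Elena, Luca, Pita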